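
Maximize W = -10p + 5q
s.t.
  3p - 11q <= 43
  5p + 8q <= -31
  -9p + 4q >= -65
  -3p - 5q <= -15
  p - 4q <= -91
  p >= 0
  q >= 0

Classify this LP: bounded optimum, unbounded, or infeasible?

The boundaries 5p + 8q = -31 and -3p - 5q = -15 meet at (-275, 168), but that point violates p ≥ 0. Every candidate vertex is excluded by some other constraint, so the feasible region is empty.

infeasible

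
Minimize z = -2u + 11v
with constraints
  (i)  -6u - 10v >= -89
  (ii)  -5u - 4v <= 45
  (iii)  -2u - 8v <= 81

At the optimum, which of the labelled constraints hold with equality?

(i) and (iii)

Extreme points and z = -2u + 11v:
  (-31, 55/2) → z = 729/2
  (761/14, -166/7) → z = -2587/7
  (-9/8, -315/32) → z = -3393/32

The minimum is at (761/14, -166/7). Substituting into each constraint, equality holds for (i) and (iii); the remaining constraints have slack.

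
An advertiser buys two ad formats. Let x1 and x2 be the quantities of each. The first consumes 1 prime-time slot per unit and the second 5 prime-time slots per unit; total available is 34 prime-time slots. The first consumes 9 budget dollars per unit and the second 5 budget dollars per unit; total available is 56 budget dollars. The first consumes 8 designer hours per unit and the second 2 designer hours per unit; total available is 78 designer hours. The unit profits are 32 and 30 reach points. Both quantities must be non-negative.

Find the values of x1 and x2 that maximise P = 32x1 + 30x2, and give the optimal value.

x1 = 11/4, x2 = 25/4, maximum P = 551/2

Corner points and P = 32x1 + 30x2:
  (0, 0) → P = 0
  (0, 34/5) → P = 204
  (56/9, 0) → P = 1792/9
  (11/4, 25/4) → P = 551/2

At the optimal vertex, x1 + 5x2 = 34 and 9x1 + 5x2 = 56.
Solving simultaneously gives x1 = 11/4, x2 = 25/4.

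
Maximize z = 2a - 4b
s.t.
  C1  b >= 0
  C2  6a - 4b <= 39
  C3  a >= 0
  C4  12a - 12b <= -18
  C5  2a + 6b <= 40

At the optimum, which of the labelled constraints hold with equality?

Extreme points and z = 2a - 4b:
  (0, 3/2) → z = -6
  (0, 20/3) → z = -80/3
  (31/8, 43/8) → z = -55/4

The maximum is at (0, 3/2). Substituting into each constraint, equality holds for C3 and C4; the remaining constraints have slack.

C3 and C4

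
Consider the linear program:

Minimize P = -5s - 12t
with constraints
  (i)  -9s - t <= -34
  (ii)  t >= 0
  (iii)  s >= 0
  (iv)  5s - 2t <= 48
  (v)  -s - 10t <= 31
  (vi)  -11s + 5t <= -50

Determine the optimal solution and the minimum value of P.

Feasible corners and P = -5s - 12t:
  (48/5, 0) → P = -48
  (50/11, 0) → P = -250/11
  (140/3, 278/3) → P = -4036/3

s = 140/3, t = 278/3, minimum P = -4036/3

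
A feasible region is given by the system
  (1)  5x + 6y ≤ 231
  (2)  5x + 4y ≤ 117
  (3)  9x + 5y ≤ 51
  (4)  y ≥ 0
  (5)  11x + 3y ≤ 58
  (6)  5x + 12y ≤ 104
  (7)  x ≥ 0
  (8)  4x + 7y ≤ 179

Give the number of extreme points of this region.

Of the 28 pairwise boundary intersections, those satisfying every inequality are:
  (137/28, 39/28)
  (92/83, 681/83)
  (58/11, 0)
  (0, 0)
  (0, 26/3)

5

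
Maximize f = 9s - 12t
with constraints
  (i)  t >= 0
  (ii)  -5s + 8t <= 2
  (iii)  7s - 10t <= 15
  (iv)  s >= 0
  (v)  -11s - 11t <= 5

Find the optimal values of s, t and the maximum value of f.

Feasible corners and f = 9s - 12t:
  (15/7, 0) → f = 135/7
  (0, 0) → f = 0
  (70/3, 89/6) → f = 32
  (0, 1/4) → f = -3

At the optimal vertex, -5s + 8t = 2 and 7s - 10t = 15.
Solving simultaneously gives s = 70/3, t = 89/6.

s = 70/3, t = 89/6, maximum f = 32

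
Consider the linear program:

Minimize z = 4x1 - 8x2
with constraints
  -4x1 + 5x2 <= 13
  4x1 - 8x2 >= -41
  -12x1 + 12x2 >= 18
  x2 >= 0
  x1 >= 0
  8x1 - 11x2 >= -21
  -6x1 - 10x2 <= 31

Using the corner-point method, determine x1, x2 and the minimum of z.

At the optimal vertex, -12x1 + 12x2 = 18 and 8x1 - 11x2 = -21.
Solving simultaneously gives x1 = 3/2, x2 = 3.

x1 = 3/2, x2 = 3, minimum z = -18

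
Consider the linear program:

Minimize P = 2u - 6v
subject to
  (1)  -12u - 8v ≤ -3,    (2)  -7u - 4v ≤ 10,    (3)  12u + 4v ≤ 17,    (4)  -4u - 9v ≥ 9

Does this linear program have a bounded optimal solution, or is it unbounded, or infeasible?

Feasible corners and P = 2u - 6v:
  (31/12, -7/2) → P = 157/6
  (99/76, -30/19) → P = 459/38
  (189/92, -44/23) → P = 717/46
The feasible region has finitely many vertices and no improving ray; the minimum is 459/38 at (99/76, -30/19).

bounded optimum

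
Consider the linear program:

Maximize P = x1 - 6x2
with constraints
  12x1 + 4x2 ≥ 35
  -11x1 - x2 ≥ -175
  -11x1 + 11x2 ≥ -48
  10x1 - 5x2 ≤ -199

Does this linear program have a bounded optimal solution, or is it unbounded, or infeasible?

bounded optimum

Extreme points and P = x1 - 6x2:
  (-621/100, 1369/50) → P = -17049/100
  (52/5, 303/5) → P = -1766/5
The feasible region has finitely many vertices and no improving ray; the maximum is -17049/100 at (-621/100, 1369/50).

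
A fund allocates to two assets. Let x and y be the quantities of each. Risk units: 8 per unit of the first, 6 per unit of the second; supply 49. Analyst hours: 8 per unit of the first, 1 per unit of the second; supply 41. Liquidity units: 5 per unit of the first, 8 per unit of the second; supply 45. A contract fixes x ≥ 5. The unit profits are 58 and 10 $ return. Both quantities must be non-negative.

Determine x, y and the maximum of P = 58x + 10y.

Corner points and P = 58x + 10y:
  (41/8, 0) → P = 1189/4
  (5, 0) → P = 290
  (5, 1) → P = 300

The binding constraints are 8x + y = 41 and x = 5.
Solving simultaneously gives x = 5, y = 1.

x = 5, y = 1, maximum P = 300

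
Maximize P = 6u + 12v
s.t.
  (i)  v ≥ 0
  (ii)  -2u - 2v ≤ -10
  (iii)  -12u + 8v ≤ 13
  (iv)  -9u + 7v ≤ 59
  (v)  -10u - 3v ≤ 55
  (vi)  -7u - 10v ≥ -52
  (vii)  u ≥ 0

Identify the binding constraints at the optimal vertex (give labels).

Extreme points and P = 6u + 12v:
  (5, 0) → P = 30
  (52/7, 0) → P = 312/7
  (27/20, 73/20) → P = 519/10
  (13/8, 65/16) → P = 117/2

The maximum is at (13/8, 65/16). Substituting into each constraint, equality holds for (iii) and (vi); the remaining constraints have slack.

(iii) and (vi)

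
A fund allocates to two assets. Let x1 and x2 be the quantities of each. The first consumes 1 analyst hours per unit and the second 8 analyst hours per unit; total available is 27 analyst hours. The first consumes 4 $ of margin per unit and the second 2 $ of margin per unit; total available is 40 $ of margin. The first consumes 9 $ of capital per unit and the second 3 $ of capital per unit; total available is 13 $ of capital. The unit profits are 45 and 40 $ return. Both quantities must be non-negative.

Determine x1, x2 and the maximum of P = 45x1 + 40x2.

Extreme points and P = 45x1 + 40x2:
  (0, 0) → P = 0
  (0, 27/8) → P = 135
  (13/9, 0) → P = 65
  (1/3, 10/3) → P = 445/3

x1 = 1/3, x2 = 10/3, maximum P = 445/3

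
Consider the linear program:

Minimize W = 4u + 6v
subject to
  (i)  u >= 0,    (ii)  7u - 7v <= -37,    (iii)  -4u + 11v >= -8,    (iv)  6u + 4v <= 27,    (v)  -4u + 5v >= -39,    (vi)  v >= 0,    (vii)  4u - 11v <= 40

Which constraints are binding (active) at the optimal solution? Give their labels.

(i) and (ii)

Corner points and W = 4u + 6v:
  (0, 37/7) → W = 222/7
  (0, 27/4) → W = 81/2
  (41/70, 411/70) → W = 263/7

The minimum is at (0, 37/7). Substituting into each constraint, equality holds for (i) and (ii); the remaining constraints have slack.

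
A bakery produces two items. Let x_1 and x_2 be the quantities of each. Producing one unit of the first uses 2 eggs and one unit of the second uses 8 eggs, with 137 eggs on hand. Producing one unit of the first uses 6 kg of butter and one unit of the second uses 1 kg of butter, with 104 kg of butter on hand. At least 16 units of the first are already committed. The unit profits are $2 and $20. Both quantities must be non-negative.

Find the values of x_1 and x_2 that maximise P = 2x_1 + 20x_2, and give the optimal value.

x_1 = 16, x_2 = 8, maximum P = 192

Vertices and P = 2x_1 + 20x_2:
  (52/3, 0) → P = 104/3
  (16, 0) → P = 32
  (16, 8) → P = 192

At the optimal vertex, 6x_1 + x_2 = 104 and x_1 = 16.
Solving simultaneously gives x_1 = 16, x_2 = 8.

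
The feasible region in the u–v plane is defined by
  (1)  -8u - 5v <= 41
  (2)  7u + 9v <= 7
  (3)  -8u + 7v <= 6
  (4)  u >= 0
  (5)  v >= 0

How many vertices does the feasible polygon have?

Intersecting each pair of boundary lines and keeping only the points that satisfy every inequality leaves:
  (0, 7/9)
  (1, 0)
  (0, 0)

3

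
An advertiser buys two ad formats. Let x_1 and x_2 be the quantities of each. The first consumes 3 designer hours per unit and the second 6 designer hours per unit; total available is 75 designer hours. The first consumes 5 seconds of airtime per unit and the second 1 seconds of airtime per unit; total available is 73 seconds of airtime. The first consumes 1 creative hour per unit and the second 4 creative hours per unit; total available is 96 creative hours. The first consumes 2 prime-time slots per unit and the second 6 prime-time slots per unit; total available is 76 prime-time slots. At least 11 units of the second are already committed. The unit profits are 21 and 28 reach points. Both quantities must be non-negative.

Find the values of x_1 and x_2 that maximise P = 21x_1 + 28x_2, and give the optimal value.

x_1 = 3, x_2 = 11, maximum P = 371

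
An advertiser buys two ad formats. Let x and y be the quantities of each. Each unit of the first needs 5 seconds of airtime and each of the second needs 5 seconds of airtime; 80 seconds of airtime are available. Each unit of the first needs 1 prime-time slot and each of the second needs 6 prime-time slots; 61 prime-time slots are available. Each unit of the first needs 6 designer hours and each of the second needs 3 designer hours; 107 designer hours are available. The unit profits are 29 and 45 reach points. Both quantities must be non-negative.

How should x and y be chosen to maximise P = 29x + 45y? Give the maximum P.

x = 7, y = 9, maximum P = 608

Vertices and P = 29x + 45y:
  (0, 0) → P = 0
  (0, 61/6) → P = 915/2
  (16, 0) → P = 464
  (7, 9) → P = 608

The binding constraints are 5x + 5y = 80 and x + 6y = 61.
Solving simultaneously gives x = 7, y = 9.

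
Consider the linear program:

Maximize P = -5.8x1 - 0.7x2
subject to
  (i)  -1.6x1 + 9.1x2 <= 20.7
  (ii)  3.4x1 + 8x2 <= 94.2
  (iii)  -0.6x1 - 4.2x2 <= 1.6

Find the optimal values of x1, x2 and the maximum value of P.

x1 = -25/3, x2 = 17/21, maximum P = 1433/30

Vertices and P = -5.8x1 - 0.7x2:
  (11527/729, 3685/729) → P = -694361/7290
  (-25/3, 17/21) → P = 1433/30
  (10211/237, -1549/237) → P = -116279/474

At the optimal vertex, -1.6x1 + 9.1x2 = 20.7 and -0.6x1 - 4.2x2 = 1.6.
Solving simultaneously gives x1 = -25/3, x2 = 17/21.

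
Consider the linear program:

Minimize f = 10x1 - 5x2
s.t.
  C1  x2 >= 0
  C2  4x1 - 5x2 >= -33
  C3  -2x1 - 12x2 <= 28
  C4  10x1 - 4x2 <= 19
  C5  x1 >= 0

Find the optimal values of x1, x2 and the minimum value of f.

Corner points and f = 10x1 - 5x2:
  (19/10, 0) → f = 19
  (0, 0) → f = 0
  (227/34, 203/17) → f = 120/17
  (0, 33/5) → f = -33

The optimum lies where 4x1 - 5x2 = -33 and x1 = 0.
Solving simultaneously gives x1 = 0, x2 = 33/5.

x1 = 0, x2 = 33/5, minimum f = -33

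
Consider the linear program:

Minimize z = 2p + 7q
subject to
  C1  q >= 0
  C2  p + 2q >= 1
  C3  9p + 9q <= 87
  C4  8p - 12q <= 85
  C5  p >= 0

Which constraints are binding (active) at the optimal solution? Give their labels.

C1 and C2

Vertices and z = 2p + 7q:
  (1, 0) → z = 2
  (29/3, 0) → z = 58/3
  (0, 1/2) → z = 7/2
  (0, 29/3) → z = 203/3

The minimum is at (1, 0). Substituting into each constraint, equality holds for C1 and C2; the remaining constraints have slack.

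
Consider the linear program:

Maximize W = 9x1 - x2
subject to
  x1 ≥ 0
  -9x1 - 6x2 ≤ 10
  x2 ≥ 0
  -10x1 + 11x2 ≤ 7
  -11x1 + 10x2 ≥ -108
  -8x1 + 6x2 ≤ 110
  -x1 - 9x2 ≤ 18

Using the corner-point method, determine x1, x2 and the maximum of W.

x1 = 1258/21, x2 = 1157/21, maximum W = 10165/21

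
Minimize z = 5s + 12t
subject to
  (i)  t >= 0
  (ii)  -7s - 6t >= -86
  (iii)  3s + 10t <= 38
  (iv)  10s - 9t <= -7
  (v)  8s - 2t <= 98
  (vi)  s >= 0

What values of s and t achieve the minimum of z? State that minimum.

s = 0, t = 7/9, minimum z = 28/3

Corner points and z = 5s + 12t:
  (272/127, 401/127) → z = 6172/127
  (0, 19/5) → z = 228/5
  (0, 7/9) → z = 28/3

The binding constraints are 10s - 9t = -7 and s = 0.
Solving simultaneously gives s = 0, t = 7/9.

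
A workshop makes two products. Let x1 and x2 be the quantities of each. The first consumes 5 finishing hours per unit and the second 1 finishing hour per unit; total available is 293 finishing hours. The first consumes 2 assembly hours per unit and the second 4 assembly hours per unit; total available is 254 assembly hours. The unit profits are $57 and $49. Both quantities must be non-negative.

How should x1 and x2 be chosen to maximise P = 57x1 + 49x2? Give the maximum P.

x1 = 51, x2 = 38, maximum P = 4769

Extreme points and P = 57x1 + 49x2:
  (0, 0) → P = 0
  (0, 127/2) → P = 6223/2
  (293/5, 0) → P = 16701/5
  (51, 38) → P = 4769

The binding constraints are 5x1 + x2 = 293 and 2x1 + 4x2 = 254.
Solving simultaneously gives x1 = 51, x2 = 38.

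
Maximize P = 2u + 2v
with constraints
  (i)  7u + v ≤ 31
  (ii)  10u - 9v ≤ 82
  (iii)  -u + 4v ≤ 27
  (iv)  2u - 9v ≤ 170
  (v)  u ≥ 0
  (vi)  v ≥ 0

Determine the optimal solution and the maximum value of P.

u = 97/29, v = 220/29, maximum P = 634/29

The optimum lies where 7u + v = 31 and -u + 4v = 27.
Solving simultaneously gives u = 97/29, v = 220/29.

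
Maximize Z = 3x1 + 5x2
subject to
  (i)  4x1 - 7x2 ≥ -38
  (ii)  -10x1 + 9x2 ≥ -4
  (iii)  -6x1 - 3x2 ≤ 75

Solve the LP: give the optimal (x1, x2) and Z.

Extreme points and Z = 3x1 + 5x2:
  (185/17, 198/17) → Z = 1545/17
  (-71/6, -4/3) → Z = -253/6
  (-221/28, -129/14) → Z = -279/4

At the optimal vertex, 4x1 - 7x2 = -38 and -10x1 + 9x2 = -4.
Solving simultaneously gives x1 = 185/17, x2 = 198/17.

x1 = 185/17, x2 = 198/17, maximum Z = 1545/17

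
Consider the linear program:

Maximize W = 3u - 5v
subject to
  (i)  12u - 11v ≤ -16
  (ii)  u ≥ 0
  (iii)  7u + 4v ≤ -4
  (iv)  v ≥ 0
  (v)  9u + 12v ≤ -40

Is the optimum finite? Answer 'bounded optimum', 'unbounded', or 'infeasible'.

infeasible

The boundaries v = 0 and 9u + 12v = -40 meet at (-40/9, 0), but that point violates u ≥ 0. Every candidate vertex is excluded by some other constraint, so the feasible region is empty.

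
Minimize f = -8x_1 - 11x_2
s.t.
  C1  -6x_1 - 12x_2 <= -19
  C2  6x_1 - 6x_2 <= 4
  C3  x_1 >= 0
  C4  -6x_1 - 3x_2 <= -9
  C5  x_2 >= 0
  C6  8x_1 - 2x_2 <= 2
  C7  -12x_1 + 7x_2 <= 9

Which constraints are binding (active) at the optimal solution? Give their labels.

Feasible corners and f = -8x_1 - 11x_2:
  (2/3, 5/3) → f = -71/3
  (6/13, 27/13) → f = -345/13
  (1, 3) → f = -41

The minimum is at (1, 3). Substituting into each constraint, equality holds for C6 and C7; the remaining constraints have slack.

C6 and C7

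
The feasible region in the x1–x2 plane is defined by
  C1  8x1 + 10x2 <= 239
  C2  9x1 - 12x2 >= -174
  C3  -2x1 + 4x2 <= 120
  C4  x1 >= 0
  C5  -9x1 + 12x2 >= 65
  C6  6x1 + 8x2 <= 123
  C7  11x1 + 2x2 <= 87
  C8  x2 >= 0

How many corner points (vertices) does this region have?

The feasible vertices (each the meet of two boundaries and inside every other half-plane) are:
  (0, 29/2)
  (7/12, 239/16)
  (0, 65/12)
  (457/75, 749/75)
  (225/38, 831/76)

5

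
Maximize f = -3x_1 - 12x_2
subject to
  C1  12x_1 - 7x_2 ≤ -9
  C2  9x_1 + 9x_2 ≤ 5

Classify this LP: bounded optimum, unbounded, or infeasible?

unbounded

From the feasible point (-46/171, 47/57), moving in the direction (-7, -12) keeps every constraint satisfied while f increases without bound.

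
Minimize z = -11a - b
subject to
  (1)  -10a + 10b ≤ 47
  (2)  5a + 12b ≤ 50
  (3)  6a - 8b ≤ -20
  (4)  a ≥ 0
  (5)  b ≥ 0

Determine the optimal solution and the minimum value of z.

a = 10/7, b = 25/7, minimum z = -135/7

Extreme points and z = -11a - b:
  (10/7, 25/7) → z = -135/7
  (0, 25/6) → z = -25/6
  (0, 5/2) → z = -5/2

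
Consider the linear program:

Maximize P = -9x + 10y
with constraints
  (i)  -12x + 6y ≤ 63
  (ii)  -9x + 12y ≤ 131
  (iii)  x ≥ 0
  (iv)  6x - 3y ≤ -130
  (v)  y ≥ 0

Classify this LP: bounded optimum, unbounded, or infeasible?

Constraints -12x + 6y ≤ 63 and 6x - 3y ≤ -130 have parallel boundaries but demand opposite sides — no point can satisfy both, so the region is empty.

infeasible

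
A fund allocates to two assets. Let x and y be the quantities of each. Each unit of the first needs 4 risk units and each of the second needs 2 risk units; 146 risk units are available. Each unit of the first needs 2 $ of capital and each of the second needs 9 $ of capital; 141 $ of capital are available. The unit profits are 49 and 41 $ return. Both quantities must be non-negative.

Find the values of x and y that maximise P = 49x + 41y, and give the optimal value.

Vertices and P = 49x + 41y:
  (0, 0) → P = 0
  (0, 47/3) → P = 1927/3
  (73/2, 0) → P = 3577/2
  (129/4, 17/2) → P = 7715/4

The binding constraints are 4x + 2y = 146 and 2x + 9y = 141.
Solving simultaneously gives x = 129/4, y = 17/2.

x = 129/4, y = 17/2, maximum P = 7715/4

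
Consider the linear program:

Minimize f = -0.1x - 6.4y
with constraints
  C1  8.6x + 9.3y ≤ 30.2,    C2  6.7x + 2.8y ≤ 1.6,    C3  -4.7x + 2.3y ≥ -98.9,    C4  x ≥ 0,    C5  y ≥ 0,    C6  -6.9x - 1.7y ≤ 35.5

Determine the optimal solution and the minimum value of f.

Vertices and f = -0.1x - 6.4y:
  (0, 4/7) → f = -128/35
  (16/67, 0) → f = -8/335
  (0, 0) → f = 0

At the optimal vertex, 6.7x + 2.8y = 1.6 and x = 0.
Solving simultaneously gives x = 0, y = 4/7.

x = 0, y = 4/7, minimum f = -128/35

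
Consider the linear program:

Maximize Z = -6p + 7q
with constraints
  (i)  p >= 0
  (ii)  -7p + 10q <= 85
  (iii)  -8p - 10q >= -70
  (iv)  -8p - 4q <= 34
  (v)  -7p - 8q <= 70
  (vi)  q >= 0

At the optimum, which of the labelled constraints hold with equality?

(i) and (iii)

Vertices and Z = -6p + 7q:
  (0, 7) → Z = 49
  (0, 0) → Z = 0
  (35/4, 0) → Z = -105/2

The maximum is at (0, 7). Substituting into each constraint, equality holds for (i) and (iii); the remaining constraints have slack.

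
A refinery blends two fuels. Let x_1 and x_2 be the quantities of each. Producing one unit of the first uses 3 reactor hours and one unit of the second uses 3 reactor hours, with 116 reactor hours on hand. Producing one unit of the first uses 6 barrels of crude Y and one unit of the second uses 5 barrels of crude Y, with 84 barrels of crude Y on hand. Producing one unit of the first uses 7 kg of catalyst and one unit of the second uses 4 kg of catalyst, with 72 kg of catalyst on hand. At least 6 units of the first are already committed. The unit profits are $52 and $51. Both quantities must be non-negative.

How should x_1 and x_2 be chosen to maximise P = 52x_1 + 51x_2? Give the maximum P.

Corner points and P = 52x_1 + 51x_2:
  (72/7, 0) → P = 3744/7
  (6, 0) → P = 312
  (6, 15/2) → P = 1389/2

At the optimal vertex, 7x_1 + 4x_2 = 72 and x_1 = 6.
Solving simultaneously gives x_1 = 6, x_2 = 15/2.

x_1 = 6, x_2 = 15/2, maximum P = 1389/2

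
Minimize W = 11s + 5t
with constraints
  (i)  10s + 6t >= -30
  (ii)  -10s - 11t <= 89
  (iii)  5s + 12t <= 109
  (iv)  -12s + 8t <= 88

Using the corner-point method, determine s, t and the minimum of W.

s = -96/19, t = 65/19, minimum W = -731/19

Extreme points and W = 11s + 5t:
  (102/25, -59/5) → W = -353/25
  (-96/19, 65/19) → W = -731/19
  (-1, 19/2) → W = 73/2
The feasible region is unbounded (it extends along (11, -10), (12, -5)), but W strictly increases along every unbounded feasible direction, so there is no improving ray and the minimum is attained at a vertex.

The binding constraints are 10s + 6t = -30 and -12s + 8t = 88.
Solving simultaneously gives s = -96/19, t = 65/19.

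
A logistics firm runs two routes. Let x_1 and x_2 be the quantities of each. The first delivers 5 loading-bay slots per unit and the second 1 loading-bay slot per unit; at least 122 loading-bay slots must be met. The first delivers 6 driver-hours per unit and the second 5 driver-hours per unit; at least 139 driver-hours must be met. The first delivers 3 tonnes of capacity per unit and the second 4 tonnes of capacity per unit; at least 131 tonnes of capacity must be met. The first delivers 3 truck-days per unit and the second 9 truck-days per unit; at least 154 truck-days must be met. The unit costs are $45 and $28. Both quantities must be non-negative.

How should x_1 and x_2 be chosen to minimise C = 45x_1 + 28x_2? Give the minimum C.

x_1 = 21, x_2 = 17, minimum C = 1421

Corner points and C = 45x_1 + 28x_2:
  (0, 122) → C = 3416
  (154/3, 0) → C = 2310
  (21, 17) → C = 1421
  (563/15, 23/5) → C = 9089/5
The feasible region is unbounded (it extends along (0, 1), (1, 0)), but C strictly increases along every unbounded feasible direction, so there is no improving ray and the minimum is attained at a vertex.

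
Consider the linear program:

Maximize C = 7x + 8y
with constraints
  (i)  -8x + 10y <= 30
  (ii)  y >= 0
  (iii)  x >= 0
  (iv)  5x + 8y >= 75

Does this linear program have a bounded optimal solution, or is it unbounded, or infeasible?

From the feasible point (85/19, 125/19), moving in the direction (10, 8) keeps every constraint satisfied while C increases without bound.

unbounded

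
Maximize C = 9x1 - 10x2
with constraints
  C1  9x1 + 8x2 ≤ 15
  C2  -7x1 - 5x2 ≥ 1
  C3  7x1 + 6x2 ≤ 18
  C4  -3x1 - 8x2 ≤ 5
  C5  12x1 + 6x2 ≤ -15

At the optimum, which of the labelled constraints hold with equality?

Extreme points and C = 9x1 - 10x2:
  (-83/11, 114/11) → C = -1887/11
  (-23/6, 31/6) → C = -517/6
  (-15/13, -5/26) → C = -110/13
The feasible region is unbounded (it extends along (-8, 3), (-8, 9)), but C strictly decreases along every unbounded feasible direction, so there is no improving ray and the maximum is attained at a vertex.

The maximum is at (-15/13, -5/26). Substituting into each constraint, equality holds for C4 and C5; the remaining constraints have slack.

C4 and C5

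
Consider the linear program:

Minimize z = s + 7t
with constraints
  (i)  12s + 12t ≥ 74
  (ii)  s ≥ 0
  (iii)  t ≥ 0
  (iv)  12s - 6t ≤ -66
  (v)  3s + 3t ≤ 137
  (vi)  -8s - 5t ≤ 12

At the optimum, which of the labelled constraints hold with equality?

(ii) and (iv)

Vertices and z = s + 7t:
  (0, 11) → z = 77
  (0, 137/3) → z = 959/3
  (104/9, 307/9) → z = 751/3

The minimum is at (0, 11). Substituting into each constraint, equality holds for (ii) and (iv); the remaining constraints have slack.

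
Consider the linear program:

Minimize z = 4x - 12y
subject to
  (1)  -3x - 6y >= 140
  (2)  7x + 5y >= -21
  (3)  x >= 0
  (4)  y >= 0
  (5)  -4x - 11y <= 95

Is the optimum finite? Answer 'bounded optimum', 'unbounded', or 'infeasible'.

The boundaries x = 0 and y = 0 meet at (0, 0), but that point violates -3x - 6y ≥ 140. Every candidate vertex is excluded by some other constraint, so the feasible region is empty.

infeasible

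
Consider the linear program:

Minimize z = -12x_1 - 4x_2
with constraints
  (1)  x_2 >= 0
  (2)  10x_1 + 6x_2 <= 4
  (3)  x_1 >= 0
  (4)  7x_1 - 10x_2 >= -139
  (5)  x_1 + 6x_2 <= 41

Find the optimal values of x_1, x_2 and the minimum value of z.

Corner points and z = -12x_1 - 4x_2:
  (2/5, 0) → z = -24/5
  (0, 0) → z = 0
  (0, 2/3) → z = -8/3

x_1 = 2/5, x_2 = 0, minimum z = -24/5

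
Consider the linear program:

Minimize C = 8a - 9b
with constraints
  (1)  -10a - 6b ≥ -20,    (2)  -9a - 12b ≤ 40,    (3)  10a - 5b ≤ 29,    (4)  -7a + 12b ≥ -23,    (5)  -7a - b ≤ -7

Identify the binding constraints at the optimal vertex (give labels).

(1) and (5)

Extreme points and C = 8a - 9b:
  (7/3, -5/9) → C = 71/3
  (11/16, 35/16) → C = -227/16
  (107/91, -16/13) → C = 1864/91

The minimum is at (11/16, 35/16). Substituting into each constraint, equality holds for (1) and (5); the remaining constraints have slack.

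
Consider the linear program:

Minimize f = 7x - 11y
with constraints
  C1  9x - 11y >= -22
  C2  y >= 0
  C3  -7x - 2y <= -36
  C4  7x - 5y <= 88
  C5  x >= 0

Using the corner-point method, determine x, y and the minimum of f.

Corner points and f = 7x - 11y:
  (352/95, 478/95) → f = -2794/95
  (539/16, 473/16) → f = -715/8
  (36/7, 0) → f = 36
  (88/7, 0) → f = 88

x = 539/16, y = 473/16, minimum f = -715/8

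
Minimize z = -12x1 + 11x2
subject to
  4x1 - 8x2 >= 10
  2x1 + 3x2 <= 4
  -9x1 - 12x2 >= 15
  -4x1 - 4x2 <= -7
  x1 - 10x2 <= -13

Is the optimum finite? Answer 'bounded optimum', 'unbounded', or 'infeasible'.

The boundaries -9x1 - 12x2 = 15 and -4x1 - 4x2 = -7 meet at (12, -41/4), but that point violates x1 - 10x2 ≤ -13. Every candidate vertex is excluded by some other constraint, so the feasible region is empty.

infeasible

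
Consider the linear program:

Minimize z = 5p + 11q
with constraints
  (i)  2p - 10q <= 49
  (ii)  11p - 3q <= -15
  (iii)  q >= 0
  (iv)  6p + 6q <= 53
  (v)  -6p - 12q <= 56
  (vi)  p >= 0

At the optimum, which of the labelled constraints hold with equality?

(ii) and (vi)

Corner points and z = 5p + 11q:
  (23/28, 673/84) → z = 1937/21
  (0, 5) → z = 55
  (0, 53/6) → z = 583/6

The minimum is at (0, 5). Substituting into each constraint, equality holds for (ii) and (vi); the remaining constraints have slack.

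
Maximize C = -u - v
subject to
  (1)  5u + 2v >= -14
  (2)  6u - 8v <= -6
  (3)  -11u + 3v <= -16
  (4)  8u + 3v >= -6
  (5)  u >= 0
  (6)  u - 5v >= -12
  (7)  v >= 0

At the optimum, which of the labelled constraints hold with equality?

Feasible corners and C = -u - v:
  (73/35, 81/35) → C = -22/5
  (3, 3) → C = -6
  (29/13, 37/13) → C = -66/13

The maximum is at (73/35, 81/35). Substituting into each constraint, equality holds for (2) and (3); the remaining constraints have slack.

(2) and (3)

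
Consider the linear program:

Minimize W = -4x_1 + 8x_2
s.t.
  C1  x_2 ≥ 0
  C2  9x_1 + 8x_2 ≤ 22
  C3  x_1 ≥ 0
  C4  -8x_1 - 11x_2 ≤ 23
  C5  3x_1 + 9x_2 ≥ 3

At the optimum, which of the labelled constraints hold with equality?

Corner points and W = -4x_1 + 8x_2:
  (22/9, 0) → W = -88/9
  (1, 0) → W = -4
  (0, 11/4) → W = 22
  (0, 1/3) → W = 8/3

The minimum is at (22/9, 0). Substituting into each constraint, equality holds for C1 and C2; the remaining constraints have slack.

C1 and C2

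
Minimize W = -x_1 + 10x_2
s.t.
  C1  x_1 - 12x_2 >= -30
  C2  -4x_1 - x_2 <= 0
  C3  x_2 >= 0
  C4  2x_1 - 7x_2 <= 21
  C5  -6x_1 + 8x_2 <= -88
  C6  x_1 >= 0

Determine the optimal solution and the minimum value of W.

Vertices and W = -x_1 + 10x_2:
  (462/17, 81/17) → W = 348/17
  (81/4, 67/16) → W = 173/8
  (224/13, 25/13) → W = 2

The optimum lies where 2x_1 - 7x_2 = 21 and -6x_1 + 8x_2 = -88.
Solving simultaneously gives x_1 = 224/13, x_2 = 25/13.

x_1 = 224/13, x_2 = 25/13, minimum W = 2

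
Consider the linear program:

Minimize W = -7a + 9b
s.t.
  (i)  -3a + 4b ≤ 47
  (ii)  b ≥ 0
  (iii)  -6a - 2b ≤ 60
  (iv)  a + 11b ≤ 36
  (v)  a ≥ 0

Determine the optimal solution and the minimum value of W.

Corner points and W = -7a + 9b:
  (36, 0) → W = -252
  (0, 0) → W = 0
  (0, 36/11) → W = 324/11

The binding constraints are b = 0 and a + 11b = 36.
Solving simultaneously gives a = 36, b = 0.

a = 36, b = 0, minimum W = -252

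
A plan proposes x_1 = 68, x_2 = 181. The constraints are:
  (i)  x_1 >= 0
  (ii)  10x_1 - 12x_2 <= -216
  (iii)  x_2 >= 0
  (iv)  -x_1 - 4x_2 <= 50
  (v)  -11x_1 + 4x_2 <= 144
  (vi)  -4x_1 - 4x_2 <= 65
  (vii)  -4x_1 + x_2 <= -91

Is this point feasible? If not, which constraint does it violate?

feasible

(i): 68 ≥ 0 ✓
(ii): -1492 ≤ -216 ✓
(iii): 181 ≥ 0 ✓
(iv): -792 ≤ 50 ✓
(v): -24 ≤ 144 ✓
(vi): -996 ≤ 65 ✓
(vii): -91 ≤ -91 ✓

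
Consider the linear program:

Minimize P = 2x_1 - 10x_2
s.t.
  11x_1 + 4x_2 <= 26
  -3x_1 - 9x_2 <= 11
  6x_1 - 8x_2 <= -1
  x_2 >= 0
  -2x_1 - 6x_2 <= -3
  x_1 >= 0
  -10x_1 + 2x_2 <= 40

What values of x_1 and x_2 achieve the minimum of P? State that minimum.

Vertices and P = 2x_1 - 10x_2:
  (51/28, 167/112) → P = -631/56
  (0, 13/2) → P = -65
  (9/26, 5/13) → P = -41/13
  (0, 1/2) → P = -5

The optimum lies where 11x_1 + 4x_2 = 26 and x_1 = 0.
Solving simultaneously gives x_1 = 0, x_2 = 13/2.

x_1 = 0, x_2 = 13/2, minimum P = -65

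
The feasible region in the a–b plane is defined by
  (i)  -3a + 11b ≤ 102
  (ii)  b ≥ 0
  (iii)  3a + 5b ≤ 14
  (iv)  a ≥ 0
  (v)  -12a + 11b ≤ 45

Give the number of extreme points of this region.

Of the 10 pairwise boundary intersections, those satisfying every inequality are:
  (14/3, 0)
  (0, 0)
  (0, 14/5)

3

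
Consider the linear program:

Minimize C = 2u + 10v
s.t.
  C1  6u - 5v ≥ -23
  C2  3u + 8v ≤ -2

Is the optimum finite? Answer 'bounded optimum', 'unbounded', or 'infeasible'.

unbounded

From the feasible point (-194/63, 19/21), moving in the direction (8, -3) keeps every constraint satisfied while C decreases without bound.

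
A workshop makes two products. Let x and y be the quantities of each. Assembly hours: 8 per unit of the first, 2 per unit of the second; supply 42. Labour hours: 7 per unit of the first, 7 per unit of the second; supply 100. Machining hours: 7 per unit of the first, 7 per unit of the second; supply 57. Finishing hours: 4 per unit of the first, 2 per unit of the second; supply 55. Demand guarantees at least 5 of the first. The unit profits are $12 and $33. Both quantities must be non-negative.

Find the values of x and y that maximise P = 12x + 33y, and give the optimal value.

Corner points and P = 12x + 33y:
  (21/4, 0) → P = 63
  (5, 0) → P = 60
  (5, 1) → P = 93

x = 5, y = 1, maximum P = 93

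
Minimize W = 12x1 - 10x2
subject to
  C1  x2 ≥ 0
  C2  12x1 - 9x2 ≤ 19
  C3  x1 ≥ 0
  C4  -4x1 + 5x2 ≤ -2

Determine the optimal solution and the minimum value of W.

x1 = 1/2, x2 = 0, minimum W = 6

The binding constraints are x2 = 0 and -4x1 + 5x2 = -2.
Solving simultaneously gives x1 = 1/2, x2 = 0.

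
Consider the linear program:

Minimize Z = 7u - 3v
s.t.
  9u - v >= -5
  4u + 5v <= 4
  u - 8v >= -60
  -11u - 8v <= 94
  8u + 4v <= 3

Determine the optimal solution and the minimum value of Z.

u = -3/7, v = 8/7, minimum Z = -45/7

Vertices and Z = 7u - 3v:
  (-3/7, 8/7) → Z = -45/7
  (-134/83, -791/83) → Z = 1435/83
  (-1/24, 5/6) → Z = -67/24
  (20, -157/4) → Z = 1031/4

At the optimal vertex, 9u - v = -5 and 4u + 5v = 4.
Solving simultaneously gives u = -3/7, v = 8/7.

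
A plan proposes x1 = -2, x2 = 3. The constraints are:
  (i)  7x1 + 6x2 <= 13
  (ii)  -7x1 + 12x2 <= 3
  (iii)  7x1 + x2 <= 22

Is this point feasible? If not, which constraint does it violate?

Constraint (ii): -7x1 + 12x2 = 50, which is not ≤ 3. All other constraints are satisfied.

not feasible — violates (ii)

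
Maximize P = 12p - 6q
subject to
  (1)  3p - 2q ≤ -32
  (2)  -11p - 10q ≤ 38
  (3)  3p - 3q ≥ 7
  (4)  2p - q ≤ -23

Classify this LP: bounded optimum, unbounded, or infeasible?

The boundaries 3p - 2q = -32 and 3p - 3q = 7 meet at (-110/3, -39), but that point violates -11p - 10q ≤ 38. Every candidate vertex is excluded by some other constraint, so the feasible region is empty.

infeasible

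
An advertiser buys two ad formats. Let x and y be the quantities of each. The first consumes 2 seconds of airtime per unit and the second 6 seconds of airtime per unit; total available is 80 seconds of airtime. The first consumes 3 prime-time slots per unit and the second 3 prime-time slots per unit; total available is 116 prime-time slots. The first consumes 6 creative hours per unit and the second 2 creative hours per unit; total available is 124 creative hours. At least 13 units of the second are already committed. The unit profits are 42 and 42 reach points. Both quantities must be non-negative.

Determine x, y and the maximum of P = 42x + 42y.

x = 1, y = 13, maximum P = 588

Extreme points and P = 42x + 42y:
  (0, 40/3) → P = 560
  (0, 13) → P = 546
  (1, 13) → P = 588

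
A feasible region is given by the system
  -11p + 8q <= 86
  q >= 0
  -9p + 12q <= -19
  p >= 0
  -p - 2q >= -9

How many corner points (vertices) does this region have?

3

Intersecting each pair of boundary lines and keeping only the points that satisfy every inequality leaves:
  (19/9, 0)
  (9, 0)
  (73/15, 31/15)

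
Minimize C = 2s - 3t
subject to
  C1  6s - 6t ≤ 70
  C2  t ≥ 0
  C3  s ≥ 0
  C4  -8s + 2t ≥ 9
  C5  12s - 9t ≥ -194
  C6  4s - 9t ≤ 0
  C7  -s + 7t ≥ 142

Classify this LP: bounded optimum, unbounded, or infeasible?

Extreme points and C = 2s - 3t:
  (0, 194/9) → C = -194/3
  (0, 142/7) → C = -426/7
  (307/48, 361/12) → C = -1859/24
  (221/54, 1127/54) → C = -2939/54
The feasible region has finitely many vertices and no improving ray; the minimum is -1859/24 at (307/48, 361/12).

bounded optimum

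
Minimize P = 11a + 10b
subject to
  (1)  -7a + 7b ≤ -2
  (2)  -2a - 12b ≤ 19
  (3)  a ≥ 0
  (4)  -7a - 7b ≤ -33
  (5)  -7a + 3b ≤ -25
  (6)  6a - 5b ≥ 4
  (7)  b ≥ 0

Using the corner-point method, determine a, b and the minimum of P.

a = 137/35, b = 4/5, minimum P = 1787/35

Feasible corners and P = 11a + 10b:
  (169/28, 23/4) → P = 3469/28
  (137/35, 4/5) → P = 1787/35
  (33/7, 0) → P = 363/7
The feasible region is unbounded (it extends along (1, 1), (1, 0)), but P strictly increases along every unbounded feasible direction, so there is no improving ray and the minimum is attained at a vertex.

The binding constraints are -7a - 7b = -33 and -7a + 3b = -25.
Solving simultaneously gives a = 137/35, b = 4/5.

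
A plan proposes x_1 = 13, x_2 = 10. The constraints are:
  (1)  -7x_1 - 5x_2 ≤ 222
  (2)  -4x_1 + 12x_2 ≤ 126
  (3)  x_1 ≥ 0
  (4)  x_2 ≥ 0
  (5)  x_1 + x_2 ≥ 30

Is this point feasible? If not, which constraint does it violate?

Constraint (5): x_1 + x_2 = 23, which is not ≥ 30. All other constraints are satisfied.

not feasible — violates (5)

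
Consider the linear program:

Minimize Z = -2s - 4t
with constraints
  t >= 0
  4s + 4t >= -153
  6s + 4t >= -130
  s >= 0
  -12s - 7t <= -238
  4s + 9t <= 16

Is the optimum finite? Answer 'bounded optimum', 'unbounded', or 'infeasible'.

The boundaries t = 0 and s = 0 meet at (0, 0), but that point violates -12s - 7t ≤ -238. Every candidate vertex is excluded by some other constraint, so the feasible region is empty.

infeasible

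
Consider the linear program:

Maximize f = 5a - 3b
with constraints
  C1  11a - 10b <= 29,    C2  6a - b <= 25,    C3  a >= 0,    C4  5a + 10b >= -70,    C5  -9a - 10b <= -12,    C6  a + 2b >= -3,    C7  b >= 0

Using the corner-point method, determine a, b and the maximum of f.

Corner points and f = 5a - 3b:
  (221/49, 101/49) → f = 802/49
  (29/11, 0) → f = 145/11
  (0, 6/5) → f = -18/5
  (4/3, 0) → f = 20/3
The feasible region is unbounded (it extends along (0, 1), (1, 6)), but f strictly decreases along every unbounded feasible direction, so there is no improving ray and the maximum is attained at a vertex.

At the optimal vertex, 11a - 10b = 29 and 6a - b = 25.
Solving simultaneously gives a = 221/49, b = 101/49.

a = 221/49, b = 101/49, maximum f = 802/49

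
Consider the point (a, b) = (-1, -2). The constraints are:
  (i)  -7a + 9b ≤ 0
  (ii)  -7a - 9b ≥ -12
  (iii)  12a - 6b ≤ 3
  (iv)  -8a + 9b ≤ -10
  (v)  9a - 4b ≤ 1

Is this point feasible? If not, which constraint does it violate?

(i): -11 ≤ 0 ✓
(ii): 25 ≥ -12 ✓
(iii): 0 ≤ 3 ✓
(iv): -10 ≤ -10 ✓
(v): -1 ≤ 1 ✓

feasible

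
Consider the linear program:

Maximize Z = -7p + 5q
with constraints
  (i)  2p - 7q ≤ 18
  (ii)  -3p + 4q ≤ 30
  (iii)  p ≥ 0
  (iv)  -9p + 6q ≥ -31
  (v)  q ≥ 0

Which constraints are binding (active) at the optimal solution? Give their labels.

(ii) and (iii)

Extreme points and Z = -7p + 5q:
  (0, 15/2) → Z = 75/2
  (152/9, 121/6) → Z = -313/18
  (0, 0) → Z = 0
  (31/9, 0) → Z = -217/9

The maximum is at (0, 15/2). Substituting into each constraint, equality holds for (ii) and (iii); the remaining constraints have slack.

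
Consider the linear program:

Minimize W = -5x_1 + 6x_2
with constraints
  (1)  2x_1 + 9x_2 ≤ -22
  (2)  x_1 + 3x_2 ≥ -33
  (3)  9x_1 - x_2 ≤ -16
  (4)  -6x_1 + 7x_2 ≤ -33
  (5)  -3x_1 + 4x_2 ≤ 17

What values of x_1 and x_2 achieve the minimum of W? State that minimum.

Feasible corners and W = -5x_1 + 6x_2:
  (-81/28, -281/28) → W = -183/4
  (-132/25, -231/25) → W = -726/25
  (-145/57, -131/19) → W = -1633/57

At the optimal vertex, x_1 + 3x_2 = -33 and 9x_1 - x_2 = -16.
Solving simultaneously gives x_1 = -81/28, x_2 = -281/28.

x_1 = -81/28, x_2 = -281/28, minimum W = -183/4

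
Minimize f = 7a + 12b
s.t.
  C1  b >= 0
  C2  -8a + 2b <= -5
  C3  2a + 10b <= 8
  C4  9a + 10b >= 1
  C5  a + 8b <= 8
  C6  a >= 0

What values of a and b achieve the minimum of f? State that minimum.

a = 5/8, b = 0, minimum f = 35/8

Corner points and f = 7a + 12b:
  (5/8, 0) → f = 35/8
  (4, 0) → f = 28
  (11/14, 9/14) → f = 185/14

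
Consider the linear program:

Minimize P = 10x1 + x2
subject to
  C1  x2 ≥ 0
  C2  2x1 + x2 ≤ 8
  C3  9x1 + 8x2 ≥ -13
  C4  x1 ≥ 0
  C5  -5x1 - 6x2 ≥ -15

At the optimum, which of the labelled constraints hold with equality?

C1 and C4

Extreme points and P = 10x1 + x2:
  (0, 0) → P = 0
  (3, 0) → P = 30
  (0, 5/2) → P = 5/2

The minimum is at (0, 0). Substituting into each constraint, equality holds for C1 and C4; the remaining constraints have slack.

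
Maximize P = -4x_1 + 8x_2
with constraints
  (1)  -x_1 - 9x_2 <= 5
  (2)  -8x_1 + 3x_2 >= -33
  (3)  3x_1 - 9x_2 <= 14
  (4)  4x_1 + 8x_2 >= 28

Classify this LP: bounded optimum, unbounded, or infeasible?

From the feasible point (87/19, 23/19), moving in the direction (3, 8) keeps every constraint satisfied while P increases without bound.

unbounded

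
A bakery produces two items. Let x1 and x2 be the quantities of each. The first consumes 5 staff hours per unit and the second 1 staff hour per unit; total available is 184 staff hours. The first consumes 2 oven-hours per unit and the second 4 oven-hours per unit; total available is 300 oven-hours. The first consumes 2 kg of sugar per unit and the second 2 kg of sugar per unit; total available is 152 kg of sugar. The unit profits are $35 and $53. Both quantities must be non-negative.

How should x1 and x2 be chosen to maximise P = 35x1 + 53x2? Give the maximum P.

x1 = 2, x2 = 74, maximum P = 3992

Corner points and P = 35x1 + 53x2:
  (0, 0) → P = 0
  (0, 75) → P = 3975
  (184/5, 0) → P = 1288
  (27, 49) → P = 3542
  (2, 74) → P = 3992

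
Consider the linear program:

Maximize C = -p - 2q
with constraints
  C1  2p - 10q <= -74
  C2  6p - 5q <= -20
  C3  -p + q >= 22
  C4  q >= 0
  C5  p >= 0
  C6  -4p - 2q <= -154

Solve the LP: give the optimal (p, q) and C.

Corner points and C = -p - 2q:
  (90, 112) → C = -314
  (55/3, 121/3) → C = -99
  (0, 77) → C = -154
The feasible region is unbounded (it extends along (0, 1), (5, 6)), but C strictly decreases along every unbounded feasible direction, so there is no improving ray and the maximum is attained at a vertex.

The binding constraints are -p + q = 22 and -4p - 2q = -154.
Solving simultaneously gives p = 55/3, q = 121/3.

p = 55/3, q = 121/3, maximum C = -99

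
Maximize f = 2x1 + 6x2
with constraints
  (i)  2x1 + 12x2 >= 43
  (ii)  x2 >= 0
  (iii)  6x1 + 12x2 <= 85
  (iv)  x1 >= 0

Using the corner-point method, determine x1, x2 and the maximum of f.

x1 = 0, x2 = 85/12, maximum f = 85/2

Vertices and f = 2x1 + 6x2:
  (21/2, 11/6) → f = 32
  (0, 43/12) → f = 43/2
  (0, 85/12) → f = 85/2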